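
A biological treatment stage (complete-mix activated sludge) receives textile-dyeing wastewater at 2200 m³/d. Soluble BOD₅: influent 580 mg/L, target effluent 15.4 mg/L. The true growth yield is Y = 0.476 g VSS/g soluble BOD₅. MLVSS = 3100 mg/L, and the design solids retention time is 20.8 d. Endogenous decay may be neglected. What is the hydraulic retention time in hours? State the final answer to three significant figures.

V·X = Y·Q·ΔS·θ_c gives V = 0.476 × 2200 × (580 − 15.4) × 20.8 / 3100 = 3967 m³.
HRT = V/Q = 3967 m³ / 2200 m³·d⁻¹ = 1.803 d × 24 = 43.28 h.

τ ≈ 43.3 h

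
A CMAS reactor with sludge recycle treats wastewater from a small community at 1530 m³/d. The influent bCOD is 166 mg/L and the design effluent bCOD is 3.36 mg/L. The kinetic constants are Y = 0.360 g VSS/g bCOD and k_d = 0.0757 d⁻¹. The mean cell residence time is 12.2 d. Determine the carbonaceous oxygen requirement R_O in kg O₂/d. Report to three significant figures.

The observed yield is Y_obs = Y/(1 + k_d·θ_c) = 0.360 / (1 + 0.0757 × 12.2) = 0.360 / 1.924 = 0.1872 g VSS per g bCOD removed.
Mass of bCOD removed per day: Q(S₀ − S) = 1530 × 162.6 g/m³ = 248.8 kg/d.
Net sludge production P_X = 0.1872 × 248.8 = 46.57 kg VSS/d.
R_O = Q·(S₀ − S) − 1.42·P_X = 248.8 − 1.42 × 46.57 = 182.7 kg O₂/d.

R_O ≈ 183 kg O₂/d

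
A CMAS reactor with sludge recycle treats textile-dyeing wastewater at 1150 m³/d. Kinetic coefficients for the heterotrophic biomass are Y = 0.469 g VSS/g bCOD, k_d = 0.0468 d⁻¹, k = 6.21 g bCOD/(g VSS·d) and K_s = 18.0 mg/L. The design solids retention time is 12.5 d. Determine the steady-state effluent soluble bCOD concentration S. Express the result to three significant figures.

S ≈ 0.819 mg/L

From the Monod/SRT balance for a CMAS, S = K_s·(1+k_d θ_c)/[θ_c·(Y k − k_d) − 1] = 18.0 × (1 + 0.0468 × 12.5) / [12.5 × (0.469 × 6.21 − 0.0468) − 1] = 28.53 / 34.82 = 0.8193 mg/L.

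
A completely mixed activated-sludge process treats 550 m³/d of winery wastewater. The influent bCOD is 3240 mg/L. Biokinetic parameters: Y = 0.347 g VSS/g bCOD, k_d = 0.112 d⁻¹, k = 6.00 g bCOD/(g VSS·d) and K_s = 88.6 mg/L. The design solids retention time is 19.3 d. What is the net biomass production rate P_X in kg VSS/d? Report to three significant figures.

For a completely mixed reactor with recycle the Lawrence–McCarty relation gives S = K_s·(1 + k_d·θ_c) / [θ_c·(Y·k − k_d) − 1] = 88.6 × (1 + 0.112 × 19.3) / [19.3 × (0.347 × 6.00 − 0.112) − 1] = 280.1 / 37.02 = 7.566 mg/L.
Correct the yield for decay: Y_obs = Y/(1 + k_d θ_c) = 0.347 / (1 + 0.112 × 19.3) = 0.347 / 3.162 = 0.1098.
Mass of bCOD removed per day: Q(S₀ − S) = 550 × 3232 g/m³ = 1778 kg/d.
P_X = Y_obs · Q(S₀ − S) = 0.1098 × 1778 = 195.1 kg VSS/d.

P_X ≈ 195 kg VSS/d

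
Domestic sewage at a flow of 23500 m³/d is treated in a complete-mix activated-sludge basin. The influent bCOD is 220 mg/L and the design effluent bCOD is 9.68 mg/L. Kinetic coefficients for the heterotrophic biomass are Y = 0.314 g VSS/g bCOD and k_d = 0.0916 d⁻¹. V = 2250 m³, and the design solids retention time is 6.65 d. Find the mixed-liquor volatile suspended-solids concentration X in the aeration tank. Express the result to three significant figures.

From V·X·(1 + k_d·θ_c) = Y·Q·(S₀ − S)·θ_c: X = 0.314 × 23500 × (220 − 9.68) × 6.65 / [2250 × (1 + 0.0916 × 6.65)] = 2851 mg/L.

X ≈ 2850 mg/L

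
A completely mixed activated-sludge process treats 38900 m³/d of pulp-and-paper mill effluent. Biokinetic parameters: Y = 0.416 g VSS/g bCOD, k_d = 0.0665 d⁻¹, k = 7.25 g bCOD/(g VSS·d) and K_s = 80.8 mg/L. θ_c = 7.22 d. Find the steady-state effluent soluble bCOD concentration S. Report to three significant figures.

From the Monod/SRT balance for a CMAS, S = K_s·(1+k_d θ_c)/[θ_c·(Y k − k_d) − 1] = 80.8 × (1 + 0.0665 × 7.22) / [7.22 × (0.416 × 7.25 − 0.0665) − 1] = 119.6 / 20.30 = 5.893 mg/L.

S ≈ 5.89 mg/L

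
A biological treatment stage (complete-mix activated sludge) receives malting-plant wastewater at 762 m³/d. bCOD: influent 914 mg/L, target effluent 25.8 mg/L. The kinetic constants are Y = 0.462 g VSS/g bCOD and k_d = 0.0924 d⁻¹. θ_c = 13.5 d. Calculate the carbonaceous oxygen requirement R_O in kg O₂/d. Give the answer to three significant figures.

R_O ≈ 479 kg O₂/d

Correct the yield for decay: Y_obs = Y/(1 + k_d θ_c) = 0.462 / (1 + 0.0924 × 13.5) = 0.462 / 2.247 = 0.2056.
Mass of bCOD removed per day: Q(S₀ − S) = 762 × 888.2 g/m³ = 676.8 kg/d.
P_X = Y_obs·Q·(S₀ − S) = 0.2056 × 676.8 = 139.1 kg VSS/d.
Carbonaceous O₂ demand = substrate oxidised − cell-mass equivalent = 676.8 − 1.42 × 139.1 = 479.2 kg O₂/d.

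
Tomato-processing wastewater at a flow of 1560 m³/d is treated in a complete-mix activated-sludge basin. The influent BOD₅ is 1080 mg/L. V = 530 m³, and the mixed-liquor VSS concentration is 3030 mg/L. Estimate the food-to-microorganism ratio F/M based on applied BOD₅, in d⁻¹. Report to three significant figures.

F/M = Q·S₀ / (V·X) = 1560 × 1080 / (530.0 × 3030) = 1.049 g BOD₅·(g VSS·d)⁻¹.

F/M ≈ 1.05 d⁻¹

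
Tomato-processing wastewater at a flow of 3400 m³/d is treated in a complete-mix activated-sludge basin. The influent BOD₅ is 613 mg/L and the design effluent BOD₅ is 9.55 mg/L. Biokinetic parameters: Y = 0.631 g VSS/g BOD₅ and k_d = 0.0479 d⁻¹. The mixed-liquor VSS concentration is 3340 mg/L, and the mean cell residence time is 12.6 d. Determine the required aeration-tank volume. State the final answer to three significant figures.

Steady-state biomass mass balance: V·X·(1 + k_d·θ_c) = Y·Q·(S₀ − S)·θ_c, so V = 0.631 × 3400 × (613 − 9.55) × 12.6 / [3340 × (1 + 0.0479 × 12.6)] = 1.63×10^7 / 5356 = 3046 m³.

V ≈ 3050 m³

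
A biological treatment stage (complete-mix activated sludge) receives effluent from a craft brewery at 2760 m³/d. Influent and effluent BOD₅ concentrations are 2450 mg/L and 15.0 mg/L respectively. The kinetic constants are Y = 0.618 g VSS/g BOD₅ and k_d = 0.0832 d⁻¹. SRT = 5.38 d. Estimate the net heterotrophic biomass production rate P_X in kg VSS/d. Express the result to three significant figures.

P_X ≈ 2870 kg VSS/d

Correct the yield for decay: Y_obs = Y/(1 + k_d θ_c) = 0.618 / (1 + 0.0832 × 5.38) = 0.618 / 1.448 = 0.4269.
Substrate removed = Q·(S₀ − S) = 2760 m³/d × (2450 − 15.0) g/m³ = 6.72×10^6 g/d = 6721 kg/d.
So the net sludge growth is P_X = 0.4269 × 6721 = 2869 kg VSS/d.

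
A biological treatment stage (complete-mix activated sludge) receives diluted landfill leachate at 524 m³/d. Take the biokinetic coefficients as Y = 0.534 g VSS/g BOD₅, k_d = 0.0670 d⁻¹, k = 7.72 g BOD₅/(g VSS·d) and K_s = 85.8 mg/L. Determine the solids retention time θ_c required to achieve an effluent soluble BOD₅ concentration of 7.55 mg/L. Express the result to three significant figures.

θ_c ≈ 3.75 d

From 1/θ_c = Y·k·S/(K_s + S) − k_d: Y·k·S/(K_s+S) = 0.534 × 7.72 × 7.55 / (85.8 + 7.55) = 0.3334 d⁻¹.
1/θ_c = 0.3334 − 0.0670 = 0.2664 d⁻¹, so θ_c = 3.753 d.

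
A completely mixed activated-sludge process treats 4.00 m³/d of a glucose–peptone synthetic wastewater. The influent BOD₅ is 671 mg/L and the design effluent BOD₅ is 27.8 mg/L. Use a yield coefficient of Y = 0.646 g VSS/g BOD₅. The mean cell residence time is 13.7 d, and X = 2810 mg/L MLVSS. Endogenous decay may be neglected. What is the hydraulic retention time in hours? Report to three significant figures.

V·X = Y·Q·ΔS·θ_c gives V = 0.646 × 4.00 × (671 − 27.8) × 13.7 / 2810 = 8.103 m³.
HRT = V/Q = 8.103 m³ / 4.00 m³·d⁻¹ = 2.026 d × 24 = 48.62 h.

τ ≈ 48.6 h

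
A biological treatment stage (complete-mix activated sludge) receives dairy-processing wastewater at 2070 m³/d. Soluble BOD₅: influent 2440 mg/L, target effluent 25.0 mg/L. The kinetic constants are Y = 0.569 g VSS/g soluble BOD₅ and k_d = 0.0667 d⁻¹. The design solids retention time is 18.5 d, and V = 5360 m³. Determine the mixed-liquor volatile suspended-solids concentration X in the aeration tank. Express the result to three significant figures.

X ≈ 4390 mg/L

From V·X·(1 + k_d·θ_c) = Y·Q·(S₀ − S)·θ_c: X = 0.569 × 2070 × (2440 − 25.0) × 18.5 / [5360 × (1 + 0.0667 × 18.5)] = 4395 mg/L.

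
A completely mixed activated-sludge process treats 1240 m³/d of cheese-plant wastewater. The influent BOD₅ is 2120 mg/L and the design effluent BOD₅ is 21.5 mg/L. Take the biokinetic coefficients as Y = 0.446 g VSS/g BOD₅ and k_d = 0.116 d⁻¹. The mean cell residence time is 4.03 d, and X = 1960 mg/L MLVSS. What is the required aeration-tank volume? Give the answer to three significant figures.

Steady-state biomass mass balance: V·X·(1 + k_d·θ_c) = Y·Q·(S₀ − S)·θ_c, so V = 0.446 × 1240 × (2120 − 21.5) × 4.03 / [1960 × (1 + 0.116 × 4.03)] = 4.68×10^6 / 2876 = 1626 m³.

V ≈ 1630 m³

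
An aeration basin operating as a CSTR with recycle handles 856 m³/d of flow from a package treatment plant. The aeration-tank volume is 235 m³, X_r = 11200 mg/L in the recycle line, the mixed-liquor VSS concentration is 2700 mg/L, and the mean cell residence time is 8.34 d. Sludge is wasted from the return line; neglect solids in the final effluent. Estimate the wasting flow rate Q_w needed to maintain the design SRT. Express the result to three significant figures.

Q_w ≈ 6.79 m³/d

Q_w = (V·X)/(θ_c X_r) = 235.0 × 2700 / (8.34 × 11200) = 6.793 m³/d.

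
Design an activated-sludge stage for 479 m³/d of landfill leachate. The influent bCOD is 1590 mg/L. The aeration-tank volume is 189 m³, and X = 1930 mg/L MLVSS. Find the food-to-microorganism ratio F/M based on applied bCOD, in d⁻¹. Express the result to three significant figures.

F/M = Q·S₀ / (V·X) = 479 × 1590 / (189.0 × 1930) = 2.088 g bCOD·(g VSS·d)⁻¹.

F/M ≈ 2.09 d⁻¹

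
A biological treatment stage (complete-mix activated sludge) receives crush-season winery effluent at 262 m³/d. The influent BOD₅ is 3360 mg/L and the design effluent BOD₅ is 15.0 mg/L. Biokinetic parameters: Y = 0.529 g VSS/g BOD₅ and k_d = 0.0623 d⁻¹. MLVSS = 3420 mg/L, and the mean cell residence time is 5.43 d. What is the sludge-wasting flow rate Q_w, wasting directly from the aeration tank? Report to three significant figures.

Q_w ≈ 101 m³/d

From the SRT design equation V = Y Q (S₀−S) θ_c / [X (1 + k_d θ_c)] = 0.529 × 262 × (3360 − 15.0) × 5.43 / [3420 × (1 + 0.0623 × 5.43)] = 2.52×10^6 / 4577 = 550.0 m³.
Wasting from the aeration tank: Q_w = V / θ_c = 550.0 / 5.43 = 101.3 m³/d.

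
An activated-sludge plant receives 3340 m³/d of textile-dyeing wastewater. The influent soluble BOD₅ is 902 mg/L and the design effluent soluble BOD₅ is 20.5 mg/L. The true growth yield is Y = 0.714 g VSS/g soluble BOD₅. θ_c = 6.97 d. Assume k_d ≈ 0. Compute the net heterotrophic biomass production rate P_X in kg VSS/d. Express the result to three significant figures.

With endogenous decay neglected, the observed yield equals the true yield: Y_obs = Y = 0.714 g VSS/g soluble BOD₅.
Mass of soluble BOD₅ removed per day: Q(S₀ − S) = 3340 × 881.5 g/m³ = 2944 kg/d.
Net biomass production P_X = Y_obs × Q·(S₀ − S) = 0.7140 × 2944 = 2102 kg VSS/d.

P_X ≈ 2100 kg VSS/d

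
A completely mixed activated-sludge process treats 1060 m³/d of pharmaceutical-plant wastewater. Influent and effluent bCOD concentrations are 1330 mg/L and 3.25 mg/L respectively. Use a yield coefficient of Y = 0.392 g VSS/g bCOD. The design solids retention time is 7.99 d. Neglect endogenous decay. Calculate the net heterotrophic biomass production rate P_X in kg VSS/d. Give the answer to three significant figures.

No decay correction is needed, so Y_obs = Y = 0.392.
Mass of bCOD removed per day: Q(S₀ − S) = 1060 × 1327 g/m³ = 1406 kg/d.
P_X = Y_obs · Q(S₀ − S) = 0.3920 × 1406 = 551.3 kg VSS/d.

P_X ≈ 551 kg VSS/d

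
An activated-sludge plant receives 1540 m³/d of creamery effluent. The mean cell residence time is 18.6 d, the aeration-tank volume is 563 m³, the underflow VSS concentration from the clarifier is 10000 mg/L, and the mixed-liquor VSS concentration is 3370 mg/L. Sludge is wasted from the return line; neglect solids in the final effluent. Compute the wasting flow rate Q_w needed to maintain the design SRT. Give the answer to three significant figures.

Q_w = (V·X)/(θ_c X_r) = 563.0 × 3370 / (18.6 × 10000) = 10.20 m³/d.

Q_w ≈ 10.2 m³/d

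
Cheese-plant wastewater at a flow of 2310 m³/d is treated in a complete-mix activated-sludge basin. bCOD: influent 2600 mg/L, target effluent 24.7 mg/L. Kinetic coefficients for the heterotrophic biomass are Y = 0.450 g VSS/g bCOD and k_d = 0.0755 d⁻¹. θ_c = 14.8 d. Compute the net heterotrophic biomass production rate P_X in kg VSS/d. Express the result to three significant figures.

Correct the yield for decay: Y_obs = Y/(1 + k_d θ_c) = 0.450 / (1 + 0.0755 × 14.8) = 0.450 / 2.117 = 0.2125.
Substrate removed = Q·(S₀ − S) = 2310 m³/d × (2600 − 24.7) g/m³ = 5.95×10^6 g/d = 5949 kg/d.
Net biomass production P_X = Y_obs × Q·(S₀ − S) = 0.2125 × 5949 = 1264 kg VSS/d.

P_X ≈ 1260 kg VSS/d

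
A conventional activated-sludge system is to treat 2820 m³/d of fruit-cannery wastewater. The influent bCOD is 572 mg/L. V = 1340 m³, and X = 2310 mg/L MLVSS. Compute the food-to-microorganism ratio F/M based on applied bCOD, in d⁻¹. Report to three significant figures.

F/M = applied load / biomass = Q·S₀/(V·X) = 2820 × 572 / (1340 × 2310) = 0.5211 d⁻¹.

F/M ≈ 0.521 d⁻¹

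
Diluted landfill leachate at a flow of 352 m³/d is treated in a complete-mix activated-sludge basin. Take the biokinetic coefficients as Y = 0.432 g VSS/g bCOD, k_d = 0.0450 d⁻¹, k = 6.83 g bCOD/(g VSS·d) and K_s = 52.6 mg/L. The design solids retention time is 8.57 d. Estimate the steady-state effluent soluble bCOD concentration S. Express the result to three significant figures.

For a completely mixed reactor with recycle the Lawrence–McCarty relation gives S = K_s·(1 + k_d·θ_c) / [θ_c·(Y·k − k_d) − 1] = 52.6 × (1 + 0.0450 × 8.57) / [8.57 × (0.432 × 6.83 − 0.0450) − 1] = 72.89 / 23.90 = 3.050 mg/L.

S ≈ 3.05 mg/L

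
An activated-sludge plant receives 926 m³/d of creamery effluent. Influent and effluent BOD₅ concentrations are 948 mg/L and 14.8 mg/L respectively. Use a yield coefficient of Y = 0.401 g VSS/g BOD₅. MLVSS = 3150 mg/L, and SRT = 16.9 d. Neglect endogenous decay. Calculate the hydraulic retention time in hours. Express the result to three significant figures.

τ ≈ 48.2 h

V·X = Y·Q·ΔS·θ_c gives V = 0.401 × 926 × (948 − 14.8) × 16.9 / 3150 = 1859 m³.
Hydraulic retention time τ = V/Q = 1859 / 926 = 2.008 d = 48.18 h.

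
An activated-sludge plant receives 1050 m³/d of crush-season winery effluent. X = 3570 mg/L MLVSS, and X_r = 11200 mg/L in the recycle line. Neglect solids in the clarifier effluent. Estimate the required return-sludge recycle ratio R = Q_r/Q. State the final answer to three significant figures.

Solids balance on the clarifier gives (1+R)X = R·X_r, so R = X/(X_r − X) = 3570 / (11200 − 3570) = 0.4679.

R ≈ 0.468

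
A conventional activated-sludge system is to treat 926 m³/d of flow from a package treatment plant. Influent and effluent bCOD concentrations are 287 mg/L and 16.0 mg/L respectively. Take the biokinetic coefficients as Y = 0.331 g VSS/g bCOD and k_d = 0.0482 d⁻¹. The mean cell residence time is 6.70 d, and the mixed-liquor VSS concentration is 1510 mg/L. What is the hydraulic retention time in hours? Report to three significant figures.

Rearranging the biomass balance for a CMAS with decay, V = Y·Q·ΔS·θ_c / [X·(1+k_d θ_c)] = 0.331 × 926 × (287 − 16.0) × 6.70 / [1510 × (1 + 0.0482 × 6.70)] = 5.57×10^5 / 1998 = 278.6 m³.
Hydraulic retention time τ = V/Q = 278.6 / 926 = 0.3009 d = 7.220 h.

τ ≈ 7.22 h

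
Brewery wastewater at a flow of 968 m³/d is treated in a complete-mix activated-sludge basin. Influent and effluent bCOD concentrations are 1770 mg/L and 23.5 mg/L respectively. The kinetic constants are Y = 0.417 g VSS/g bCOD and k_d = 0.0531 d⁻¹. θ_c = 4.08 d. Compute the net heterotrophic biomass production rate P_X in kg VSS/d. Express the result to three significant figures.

The observed yield is Y_obs = Y/(1 + k_d·θ_c) = 0.417 / (1 + 0.0531 × 4.08) = 0.417 / 1.217 = 0.3427 g VSS per g bCOD removed.
Substrate removed = Q·(S₀ − S) = 968 m³/d × (1770 − 23.5) g/m³ = 1.69×10^6 g/d = 1691 kg/d.
Net biomass production P_X = Y_obs × Q·(S₀ − S) = 0.3427 × 1691 = 579.4 kg VSS/d.

P_X ≈ 579 kg VSS/d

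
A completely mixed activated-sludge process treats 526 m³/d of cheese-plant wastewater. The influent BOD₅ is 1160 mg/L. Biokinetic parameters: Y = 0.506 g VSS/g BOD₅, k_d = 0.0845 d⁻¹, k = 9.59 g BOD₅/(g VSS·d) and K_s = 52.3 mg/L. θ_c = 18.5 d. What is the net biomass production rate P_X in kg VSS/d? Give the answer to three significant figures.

P_X ≈ 120 kg VSS/d

For a completely mixed reactor with recycle the Lawrence–McCarty relation gives S = K_s·(1 + k_d·θ_c) / [θ_c·(Y·k − k_d) − 1] = 52.3 × (1 + 0.0845 × 18.5) / [18.5 × (0.506 × 9.59 − 0.0845) − 1] = 134.1 / 87.21 = 1.537 mg/L.
Correct the yield for decay: Y_obs = Y/(1 + k_d θ_c) = 0.506 / (1 + 0.0845 × 18.5) = 0.506 / 2.563 = 0.1974.
Mass of BOD₅ removed per day: Q(S₀ − S) = 526 × 1158 g/m³ = 609.3 kg/d.
Net biomass production P_X = Y_obs × Q·(S₀ − S) = 0.1974 × 609.3 = 120.3 kg VSS/d.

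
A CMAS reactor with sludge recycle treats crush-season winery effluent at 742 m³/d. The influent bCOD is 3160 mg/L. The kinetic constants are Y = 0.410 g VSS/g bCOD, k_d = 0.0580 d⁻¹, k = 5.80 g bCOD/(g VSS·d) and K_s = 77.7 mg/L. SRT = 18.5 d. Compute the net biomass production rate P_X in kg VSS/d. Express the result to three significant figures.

P_X ≈ 463 kg VSS/d

For a completely mixed reactor with recycle the Lawrence–McCarty relation gives S = K_s·(1 + k_d·θ_c) / [θ_c·(Y·k − k_d) − 1] = 77.7 × (1 + 0.0580 × 18.5) / [18.5 × (0.410 × 5.80 − 0.0580) − 1] = 161.1 / 41.92 = 3.842 mg/L.
Y_obs = Y / (1 + k_d θ_c) = 0.410 / (1 + 0.0580 × 18.5) = 0.410 / 2.073 = 0.1978.
ΔS = 3160 − 3.84 = 3156 mg/L, so the substrate removal rate is 742 × 3156/1000 = 2342 kg bCOD/d.
P_X = Y_obs · Q(S₀ − S) = 0.1978 × 2342 = 463.2 kg VSS/d.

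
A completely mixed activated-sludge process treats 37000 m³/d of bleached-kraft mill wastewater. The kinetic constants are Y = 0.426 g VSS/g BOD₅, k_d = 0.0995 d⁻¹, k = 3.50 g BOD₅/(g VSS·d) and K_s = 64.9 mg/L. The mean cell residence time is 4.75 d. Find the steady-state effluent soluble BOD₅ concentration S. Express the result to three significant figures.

S ≈ 17.0 mg/L

Effluent substrate depends only on kinetics and SRT: S = K_s(1 + k_d θ_c) / [θ_c(Yk − k_d) − 1] = 64.9 × (1 + 0.0995 × 4.75) / [4.75 × (0.426 × 3.50 − 0.0995) − 1] = 95.57 / 5.610 = 17.04 mg/L.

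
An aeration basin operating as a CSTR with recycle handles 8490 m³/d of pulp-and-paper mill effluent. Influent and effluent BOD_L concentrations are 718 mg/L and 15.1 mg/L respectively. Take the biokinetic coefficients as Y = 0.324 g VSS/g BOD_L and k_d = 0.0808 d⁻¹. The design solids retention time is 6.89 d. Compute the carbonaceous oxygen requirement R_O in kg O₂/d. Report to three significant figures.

R_O ≈ 4200 kg O₂/d

Correct the yield for decay: Y_obs = Y/(1 + k_d θ_c) = 0.324 / (1 + 0.0808 × 6.89) = 0.324 / 1.557 = 0.2081.
Substrate removed = Q·(S₀ − S) = 8490 m³/d × (718 − 15.1) g/m³ = 5.97×10^6 g/d = 5968 kg/d.
P_X = Y_obs·Q·(S₀ − S) = 0.2081 × 5968 = 1242 kg VSS/d.
Carbonaceous O₂ demand = substrate oxidised − cell-mass equivalent = 5968 − 1.42 × 1242 = 4204 kg O₂/d.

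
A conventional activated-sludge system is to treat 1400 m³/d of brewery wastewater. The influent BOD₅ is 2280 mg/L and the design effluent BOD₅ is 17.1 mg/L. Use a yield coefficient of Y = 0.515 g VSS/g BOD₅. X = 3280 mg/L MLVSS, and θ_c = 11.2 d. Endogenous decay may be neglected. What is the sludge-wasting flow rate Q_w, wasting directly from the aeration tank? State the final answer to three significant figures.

With k_d = 0 the design equation reduces to V = Y Q (S₀−S) θ_c / X = 0.515 × 1400 × (2280 − 17.1) × 11.2 / 3280 = 5571 m³.
For wasting at MLVSS concentration, Q_w = V/θ_c = 5571/11.2 = 497.4 m³/d.

Q_w ≈ 497 m³/d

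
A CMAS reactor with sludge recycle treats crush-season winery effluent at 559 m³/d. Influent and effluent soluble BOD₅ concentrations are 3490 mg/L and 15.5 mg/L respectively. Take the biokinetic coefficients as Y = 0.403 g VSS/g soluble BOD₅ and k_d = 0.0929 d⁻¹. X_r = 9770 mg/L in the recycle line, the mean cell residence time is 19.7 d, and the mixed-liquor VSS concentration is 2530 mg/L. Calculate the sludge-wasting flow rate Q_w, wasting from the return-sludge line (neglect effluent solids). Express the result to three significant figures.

Rearranging the biomass balance for a CMAS with decay, V = Y·Q·ΔS·θ_c / [X·(1+k_d θ_c)] = 0.403 × 559 × (3490 − 15.5) × 19.7 / [2530 × (1 + 0.0929 × 19.7)] = 1.54×10^7 / 7160 = 2154 m³.
Q_w = (V·X)/(θ_c X_r) = 2154 × 2530 / (19.7 × 9770) = 28.31 m³/d.

Q_w ≈ 28.3 m³/d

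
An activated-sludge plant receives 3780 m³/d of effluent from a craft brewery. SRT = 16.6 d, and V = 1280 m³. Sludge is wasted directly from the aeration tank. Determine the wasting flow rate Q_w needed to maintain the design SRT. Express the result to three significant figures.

Wasting from the aeration tank: Q_w = V / θ_c = 1280 / 16.6 = 77.11 m³/d.

Q_w ≈ 77.1 m³/d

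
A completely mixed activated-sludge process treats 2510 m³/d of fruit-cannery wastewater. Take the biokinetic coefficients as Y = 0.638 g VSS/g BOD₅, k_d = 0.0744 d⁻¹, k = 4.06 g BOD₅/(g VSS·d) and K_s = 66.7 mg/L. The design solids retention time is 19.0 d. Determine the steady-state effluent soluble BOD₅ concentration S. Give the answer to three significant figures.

For a completely mixed reactor with recycle the Lawrence–McCarty relation gives S = K_s·(1 + k_d·θ_c) / [θ_c·(Y·k − k_d) − 1] = 66.7 × (1 + 0.0744 × 19.0) / [19.0 × (0.638 × 4.06 − 0.0744) − 1] = 161.0 / 46.80 = 3.440 mg/L.

S ≈ 3.44 mg/L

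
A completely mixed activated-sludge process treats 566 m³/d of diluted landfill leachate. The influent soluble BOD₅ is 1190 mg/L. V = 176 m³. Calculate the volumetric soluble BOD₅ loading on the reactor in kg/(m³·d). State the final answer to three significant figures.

L_v ≈ 3.83 kg soluble BOD₅/(m³·d)

Applied soluble BOD₅ load per unit volume = Q·S₀/V = (566 × 1190/1000)/176.0 = 3.827 kg soluble BOD₅·m⁻³·d⁻¹.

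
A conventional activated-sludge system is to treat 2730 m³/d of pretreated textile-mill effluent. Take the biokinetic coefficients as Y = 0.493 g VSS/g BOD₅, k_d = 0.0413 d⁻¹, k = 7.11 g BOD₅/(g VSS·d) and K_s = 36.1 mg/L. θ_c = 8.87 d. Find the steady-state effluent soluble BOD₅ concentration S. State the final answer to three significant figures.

Effluent substrate depends only on kinetics and SRT: S = K_s(1 + k_d θ_c) / [θ_c(Yk − k_d) − 1] = 36.1 × (1 + 0.0413 × 8.87) / [8.87 × (0.493 × 7.11 − 0.0413) − 1] = 49.32 / 29.73 = 1.659 mg/L.

S ≈ 1.66 mg/L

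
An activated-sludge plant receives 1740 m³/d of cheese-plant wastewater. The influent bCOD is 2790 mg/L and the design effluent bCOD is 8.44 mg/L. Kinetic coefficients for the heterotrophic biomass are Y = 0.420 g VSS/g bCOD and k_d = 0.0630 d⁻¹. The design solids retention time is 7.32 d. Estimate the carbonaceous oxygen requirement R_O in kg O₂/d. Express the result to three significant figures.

Y_obs = Y / (1 + k_d θ_c) = 0.420 / (1 + 0.0630 × 7.32) = 0.420 / 1.461 = 0.2874.
Q·(S₀ − S) = 1740 × (2790 − 8.44) × 10⁻³ = 4840 kg/d removed.
Net sludge production P_X = 0.2874 × 4840 = 1391 kg VSS/d.
R_O = Q·(S₀ − S) − 1.42·P_X = 4840 − 1.42 × 1391 = 2864 kg O₂/d.

R_O ≈ 2860 kg O₂/d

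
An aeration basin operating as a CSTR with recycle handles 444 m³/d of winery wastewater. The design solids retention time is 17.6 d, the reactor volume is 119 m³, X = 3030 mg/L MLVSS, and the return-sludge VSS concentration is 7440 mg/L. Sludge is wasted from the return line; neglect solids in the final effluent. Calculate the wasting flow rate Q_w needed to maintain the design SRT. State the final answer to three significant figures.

Q_w = (V·X)/(θ_c X_r) = 119.0 × 3030 / (17.6 × 7440) = 2.754 m³/d.

Q_w ≈ 2.75 m³/d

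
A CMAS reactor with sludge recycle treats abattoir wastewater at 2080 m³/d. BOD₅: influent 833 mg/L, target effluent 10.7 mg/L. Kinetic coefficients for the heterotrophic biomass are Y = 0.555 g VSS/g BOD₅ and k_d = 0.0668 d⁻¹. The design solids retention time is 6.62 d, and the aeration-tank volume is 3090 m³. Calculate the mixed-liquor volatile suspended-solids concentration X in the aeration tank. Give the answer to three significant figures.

X ≈ 1410 mg/L

X = Y·Q·ΔS·θ_c / [V·(1 + k_d θ_c)] = 0.555 × 2080 × (833 − 10.7) × 6.62 / [3090 × (1 + 0.0668 × 6.62)] = 1410 mg/L.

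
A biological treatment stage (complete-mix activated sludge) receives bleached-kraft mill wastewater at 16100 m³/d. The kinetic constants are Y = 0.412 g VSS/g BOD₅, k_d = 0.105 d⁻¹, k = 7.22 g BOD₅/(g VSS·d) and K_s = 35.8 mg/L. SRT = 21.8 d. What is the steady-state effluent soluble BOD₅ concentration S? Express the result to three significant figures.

S ≈ 1.91 mg/L

Effluent substrate depends only on kinetics and SRT: S = K_s(1 + k_d θ_c) / [θ_c(Yk − k_d) − 1] = 35.8 × (1 + 0.105 × 21.8) / [21.8 × (0.412 × 7.22 − 0.105) − 1] = 117.7 / 61.56 = 1.913 mg/L.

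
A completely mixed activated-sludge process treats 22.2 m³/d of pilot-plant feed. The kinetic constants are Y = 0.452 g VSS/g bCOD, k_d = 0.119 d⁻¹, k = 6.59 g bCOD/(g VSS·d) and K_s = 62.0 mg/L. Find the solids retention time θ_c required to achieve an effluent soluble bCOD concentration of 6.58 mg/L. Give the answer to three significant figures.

Specific growth rate at S = 6.58 mg/L: μ = YkS/(K_s+S) = 0.452·6.59·6.58/(62.0+6.58) = 0.2858 d⁻¹.
Then 1/θ_c = μ − k_d = 0.2858 − 0.119 = 0.1668 d⁻¹, giving θ_c = 5.995 d.

θ_c ≈ 6.00 d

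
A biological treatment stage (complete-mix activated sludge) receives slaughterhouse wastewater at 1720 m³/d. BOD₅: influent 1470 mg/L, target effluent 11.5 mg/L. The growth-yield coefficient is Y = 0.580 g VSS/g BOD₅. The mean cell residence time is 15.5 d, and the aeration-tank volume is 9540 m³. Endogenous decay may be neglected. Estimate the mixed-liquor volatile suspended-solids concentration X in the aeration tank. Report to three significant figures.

Without decay, X = Y Q (S₀−S) θ_c / V = 0.580 × 1720 × (1470 − 11.5) × 15.5 / 9540 = 2364 mg/L.

X ≈ 2360 mg/L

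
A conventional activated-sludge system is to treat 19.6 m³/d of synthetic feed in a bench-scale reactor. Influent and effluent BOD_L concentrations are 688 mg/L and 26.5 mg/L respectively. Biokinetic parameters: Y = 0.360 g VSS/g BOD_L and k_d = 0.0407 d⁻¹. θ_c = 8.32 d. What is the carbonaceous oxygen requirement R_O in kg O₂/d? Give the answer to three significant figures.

Observed yield with endogenous decay: Y_obs = Y / (1 + k_d·θ_c) = 0.360 / (1 + 0.0407 × 8.32) = 0.360 / 1.339 = 0.2689 g VSS/g BOD_L.
Substrate removed = Q·(S₀ − S) = 19.6 m³/d × (688 − 26.5) g/m³ = 1.3×10^4 g/d = 12.97 kg/d.
Biomass synthesised: P_X = Y_obs × 12.97 = 3.487 kg VSS/d.
R_O = Q·(S₀ − S) − 1.42·P_X = 12.97 − 1.42 × 3.487 = 8.014 kg O₂/d.

R_O ≈ 8.01 kg O₂/d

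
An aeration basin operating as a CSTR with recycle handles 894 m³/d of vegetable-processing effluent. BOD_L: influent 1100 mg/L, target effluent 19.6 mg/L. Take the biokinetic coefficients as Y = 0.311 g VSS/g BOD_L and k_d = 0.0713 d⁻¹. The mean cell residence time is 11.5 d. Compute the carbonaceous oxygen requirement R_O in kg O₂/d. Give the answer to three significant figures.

R_O ≈ 732 kg O₂/d

Observed yield with endogenous decay: Y_obs = Y / (1 + k_d·θ_c) = 0.311 / (1 + 0.0713 × 11.5) = 0.311 / 1.820 = 0.1709 g VSS/g BOD_L.
Q·(S₀ − S) = 894 × (1100 − 19.6) × 10⁻³ = 965.9 kg/d removed.
Biomass synthesised: P_X = Y_obs × 965.9 = 165.1 kg VSS/d.
R_O = Q·ΔS − 1.42 P_X = 965.9 − 234.4 = 731.5 kg O₂/d.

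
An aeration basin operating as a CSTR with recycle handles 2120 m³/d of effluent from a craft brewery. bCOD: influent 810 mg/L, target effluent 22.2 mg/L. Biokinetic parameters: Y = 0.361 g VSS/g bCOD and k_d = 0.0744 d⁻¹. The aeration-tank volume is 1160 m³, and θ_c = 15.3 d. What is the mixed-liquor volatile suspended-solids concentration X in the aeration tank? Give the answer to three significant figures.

From V·X·(1 + k_d·θ_c) = Y·Q·(S₀ − S)·θ_c: X = 0.361 × 2120 × (810 − 22.2) × 15.3 / [1160 × (1 + 0.0744 × 15.3)] = 3719 mg/L.

X ≈ 3720 mg/L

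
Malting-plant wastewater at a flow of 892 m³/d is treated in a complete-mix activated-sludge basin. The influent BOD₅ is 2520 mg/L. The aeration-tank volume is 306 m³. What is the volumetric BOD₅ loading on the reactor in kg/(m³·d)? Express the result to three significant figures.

L_v ≈ 7.35 kg BOD₅/(m³·d)

Volumetric loading L_v = Q·S₀ / V = 892 × 2520 g/m³ / 306.0 m³ = 7346 g/(m³·d) = 7.346 kg BOD₅/(m³·d).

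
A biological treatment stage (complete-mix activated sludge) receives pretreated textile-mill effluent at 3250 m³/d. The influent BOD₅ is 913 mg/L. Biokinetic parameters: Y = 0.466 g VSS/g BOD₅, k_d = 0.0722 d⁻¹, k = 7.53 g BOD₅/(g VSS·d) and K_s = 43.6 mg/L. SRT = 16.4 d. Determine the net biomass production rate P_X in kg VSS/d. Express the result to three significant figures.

P_X ≈ 632 kg VSS/d

For a completely mixed reactor with recycle the Lawrence–McCarty relation gives S = K_s·(1 + k_d·θ_c) / [θ_c·(Y·k − k_d) − 1] = 43.6 × (1 + 0.0722 × 16.4) / [16.4 × (0.466 × 7.53 − 0.0722) − 1] = 95.23 / 55.36 = 1.720 mg/L.
The observed yield is Y_obs = Y/(1 + k_d·θ_c) = 0.466 / (1 + 0.0722 × 16.4) = 0.466 / 2.184 = 0.2134 g VSS per g BOD₅ removed.
Q·(S₀ − S) = 3250 × (913 − 1.72) × 10⁻³ = 2962 kg/d removed.
Biomass produced: P_X = Y_obs·Q·ΔS = 0.2134 × 2962 ≈ 631.9 kg VSS/d.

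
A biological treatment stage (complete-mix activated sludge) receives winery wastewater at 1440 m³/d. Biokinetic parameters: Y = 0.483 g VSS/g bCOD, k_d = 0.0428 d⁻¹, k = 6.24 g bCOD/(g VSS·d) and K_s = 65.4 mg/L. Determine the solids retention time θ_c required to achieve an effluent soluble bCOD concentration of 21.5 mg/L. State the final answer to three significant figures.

From 1/θ_c = Y·k·S/(K_s + S) − k_d: Y·k·S/(K_s+S) = 0.483 × 6.24 × 21.5 / (65.4 + 21.5) = 0.7457 d⁻¹.
θ_c = 1/(μ − k_d) = 1/(0.7457 − 0.0428) = 1/0.7029 = 1.423 d.

θ_c ≈ 1.42 d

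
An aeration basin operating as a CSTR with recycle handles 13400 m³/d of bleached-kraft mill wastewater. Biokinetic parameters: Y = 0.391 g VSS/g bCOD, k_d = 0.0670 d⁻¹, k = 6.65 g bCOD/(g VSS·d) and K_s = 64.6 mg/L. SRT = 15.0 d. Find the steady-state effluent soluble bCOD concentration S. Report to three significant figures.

From the Monod/SRT balance for a CMAS, S = K_s·(1+k_d θ_c)/[θ_c·(Y k − k_d) − 1] = 64.6 × (1 + 0.0670 × 15.0) / [15.0 × (0.391 × 6.65 − 0.0670) − 1] = 129.5 / 37.00 = 3.501 mg/L.

S ≈ 3.50 mg/L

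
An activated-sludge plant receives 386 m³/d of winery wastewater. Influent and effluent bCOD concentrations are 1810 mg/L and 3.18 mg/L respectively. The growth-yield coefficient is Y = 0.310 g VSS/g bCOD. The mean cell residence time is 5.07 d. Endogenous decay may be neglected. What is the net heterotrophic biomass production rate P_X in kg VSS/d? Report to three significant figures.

With endogenous decay neglected, the observed yield equals the true yield: Y_obs = Y = 0.310 g VSS/g bCOD.
Mass of bCOD removed per day: Q(S₀ − S) = 386 × 1807 g/m³ = 697.4 kg/d.
P_X = Y_obs · Q(S₀ − S) = 0.3100 × 697.4 = 216.2 kg VSS/d.

P_X ≈ 216 kg VSS/d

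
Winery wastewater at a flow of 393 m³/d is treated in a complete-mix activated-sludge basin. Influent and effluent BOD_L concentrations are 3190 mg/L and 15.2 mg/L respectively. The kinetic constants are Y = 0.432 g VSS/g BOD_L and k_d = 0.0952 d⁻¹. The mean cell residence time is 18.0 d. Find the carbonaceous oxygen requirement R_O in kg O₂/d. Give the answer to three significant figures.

R_O ≈ 966 kg O₂/d

Observed yield with endogenous decay: Y_obs = Y / (1 + k_d·θ_c) = 0.432 / (1 + 0.0952 × 18.0) = 0.432 / 2.714 = 0.1592 g VSS/g BOD_L.
Q·(S₀ − S) = 393 × (3190 − 15.2) × 10⁻³ = 1248 kg/d removed.
Biomass synthesised: P_X = Y_obs × 1248 = 198.6 kg VSS/d.
R_O = Q·(S₀ − S) − 1.42·P_X = 1248 − 1.42 × 198.6 = 965.6 kg O₂/d.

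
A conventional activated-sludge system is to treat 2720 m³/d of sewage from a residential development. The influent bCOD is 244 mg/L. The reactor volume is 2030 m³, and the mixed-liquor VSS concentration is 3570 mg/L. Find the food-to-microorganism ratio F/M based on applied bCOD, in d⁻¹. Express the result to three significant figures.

F/M = Q·S₀ / (V·X) = 2720 × 244 / (2030 × 3570) = 0.09158 g bCOD·(g VSS·d)⁻¹.

F/M ≈ 0.0916 d⁻¹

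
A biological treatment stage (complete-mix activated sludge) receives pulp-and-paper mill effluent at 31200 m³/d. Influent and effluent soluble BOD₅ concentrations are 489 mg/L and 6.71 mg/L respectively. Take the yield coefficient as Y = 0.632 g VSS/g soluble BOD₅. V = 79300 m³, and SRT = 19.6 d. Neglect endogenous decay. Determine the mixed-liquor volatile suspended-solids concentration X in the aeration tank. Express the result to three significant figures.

X ≈ 2350 mg/L

X = Y·Q·ΔS·θ_c / V = 0.632 × 31200 × (489 − 6.71) × 19.6 / 79300 = 2351 mg/L.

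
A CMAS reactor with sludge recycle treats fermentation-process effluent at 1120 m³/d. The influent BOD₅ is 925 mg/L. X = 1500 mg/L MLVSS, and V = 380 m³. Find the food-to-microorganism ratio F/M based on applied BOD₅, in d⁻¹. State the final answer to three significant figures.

F/M = Q·S₀ / (V·X) = 1120 × 925 / (380.0 × 1500) = 1.818 g BOD₅·(g VSS·d)⁻¹.

F/M ≈ 1.82 d⁻¹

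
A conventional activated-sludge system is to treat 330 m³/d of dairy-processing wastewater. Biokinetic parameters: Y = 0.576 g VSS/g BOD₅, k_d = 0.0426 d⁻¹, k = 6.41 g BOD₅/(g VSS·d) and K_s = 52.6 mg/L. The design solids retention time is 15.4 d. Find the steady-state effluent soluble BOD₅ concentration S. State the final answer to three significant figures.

For a completely mixed reactor with recycle the Lawrence–McCarty relation gives S = K_s·(1 + k_d·θ_c) / [θ_c·(Y·k − k_d) − 1] = 52.6 × (1 + 0.0426 × 15.4) / [15.4 × (0.576 × 6.41 − 0.0426) − 1] = 87.11 / 55.20 = 1.578 mg/L.

S ≈ 1.58 mg/L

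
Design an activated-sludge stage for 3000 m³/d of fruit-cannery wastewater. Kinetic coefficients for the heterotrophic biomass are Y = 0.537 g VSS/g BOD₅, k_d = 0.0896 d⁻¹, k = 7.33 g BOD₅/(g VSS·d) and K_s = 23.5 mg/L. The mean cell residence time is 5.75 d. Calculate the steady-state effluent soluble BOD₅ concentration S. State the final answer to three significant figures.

Effluent substrate depends only on kinetics and SRT: S = K_s(1 + k_d θ_c) / [θ_c(Yk − k_d) − 1] = 23.5 × (1 + 0.0896 × 5.75) / [5.75 × (0.537 × 7.33 − 0.0896) − 1] = 35.61 / 21.12 = 1.686 mg/L.

S ≈ 1.69 mg/L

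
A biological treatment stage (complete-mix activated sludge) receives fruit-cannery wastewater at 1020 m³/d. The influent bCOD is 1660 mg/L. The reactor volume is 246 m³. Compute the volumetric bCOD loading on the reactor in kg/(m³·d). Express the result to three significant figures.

L_v ≈ 6.88 kg bCOD/(m³·d)

Applied bCOD load per unit volume = Q·S₀/V = (1020 × 1660/1000)/246.0 = 6.883 kg bCOD·m⁻³·d⁻¹.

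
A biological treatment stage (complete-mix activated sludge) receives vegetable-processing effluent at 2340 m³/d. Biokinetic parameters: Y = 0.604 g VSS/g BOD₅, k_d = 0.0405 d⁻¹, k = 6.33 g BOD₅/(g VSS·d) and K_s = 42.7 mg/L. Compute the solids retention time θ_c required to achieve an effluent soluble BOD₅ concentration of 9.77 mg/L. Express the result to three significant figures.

At the target effluent, Y k S/(K_s+S) = 0.604×6.33×9.77/52.47 = 0.7119 d⁻¹.
Then 1/θ_c = μ − k_d = 0.7119 − 0.0405 = 0.6714 d⁻¹, giving θ_c = 1.489 d.

θ_c ≈ 1.49 d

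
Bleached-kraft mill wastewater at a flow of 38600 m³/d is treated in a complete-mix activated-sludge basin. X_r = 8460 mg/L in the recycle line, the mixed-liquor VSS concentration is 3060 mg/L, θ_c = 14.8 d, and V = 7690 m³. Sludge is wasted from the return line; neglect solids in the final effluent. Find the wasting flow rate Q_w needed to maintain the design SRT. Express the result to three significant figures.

Q_w ≈ 188 m³/d

θ_c = V·X/(Q_w·X_r) when wasting from the recycle, so Q_w = V·X/(θ_c·X_r) = 7690 × 3060 / (14.8 × 8460) = 187.9 m³/d.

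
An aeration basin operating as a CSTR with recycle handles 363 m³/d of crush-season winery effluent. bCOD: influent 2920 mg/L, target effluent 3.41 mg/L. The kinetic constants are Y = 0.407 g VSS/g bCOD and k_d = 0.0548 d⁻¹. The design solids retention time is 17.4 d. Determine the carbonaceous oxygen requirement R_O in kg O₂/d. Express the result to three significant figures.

Observed yield with endogenous decay: Y_obs = Y / (1 + k_d·θ_c) = 0.407 / (1 + 0.0548 × 17.4) = 0.407 / 1.954 = 0.2083 g VSS/g bCOD.
Mass of bCOD removed per day: Q(S₀ − S) = 363 × 2917 g/m³ = 1059 kg/d.
P_X = Y_obs·Q·(S₀ − S) = 0.2083 × 1059 = 220.6 kg VSS/d.
R_O = Q·ΔS − 1.42 P_X = 1059 − 313.2 = 745.5 kg O₂/d.

R_O ≈ 746 kg O₂/d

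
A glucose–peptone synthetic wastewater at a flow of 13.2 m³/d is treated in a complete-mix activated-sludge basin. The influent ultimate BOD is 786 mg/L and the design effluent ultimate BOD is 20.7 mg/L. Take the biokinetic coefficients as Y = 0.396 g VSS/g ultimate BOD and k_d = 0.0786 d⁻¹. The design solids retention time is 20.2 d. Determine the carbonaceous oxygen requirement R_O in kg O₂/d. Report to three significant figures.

R_O ≈ 7.91 kg O₂/d

Correct the yield for decay: Y_obs = Y/(1 + k_d θ_c) = 0.396 / (1 + 0.0786 × 20.2) = 0.396 / 2.588 = 0.1530.
Q·(S₀ − S) = 13.2 × (786 − 20.7) × 10⁻³ = 10.10 kg/d removed.
Biomass synthesised: P_X = Y_obs × 10.10 = 1.546 kg VSS/d.
R_O = Q·ΔS − 1.42 P_X = 10.10 − 2.195 = 7.907 kg O₂/d.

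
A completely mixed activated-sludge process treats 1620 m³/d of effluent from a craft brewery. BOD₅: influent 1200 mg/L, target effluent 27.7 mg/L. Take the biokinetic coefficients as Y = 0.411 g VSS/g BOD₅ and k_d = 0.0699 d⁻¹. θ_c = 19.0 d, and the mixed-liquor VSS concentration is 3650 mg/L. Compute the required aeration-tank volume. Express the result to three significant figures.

V ≈ 1750 m³

Rearranging the biomass balance for a CMAS with decay, V = Y·Q·ΔS·θ_c / [X·(1+k_d θ_c)] = 0.411 × 1620 × (1200 − 27.7) × 19.0 / [3650 × (1 + 0.0699 × 19.0)] = 1.48×10^7 / 8498 = 1745 m³.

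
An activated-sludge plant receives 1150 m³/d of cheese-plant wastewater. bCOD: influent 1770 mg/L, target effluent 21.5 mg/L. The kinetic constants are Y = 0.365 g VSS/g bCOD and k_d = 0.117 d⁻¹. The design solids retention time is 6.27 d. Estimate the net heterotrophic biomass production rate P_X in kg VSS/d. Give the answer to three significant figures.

P_X ≈ 423 kg VSS/d

Observed yield with endogenous decay: Y_obs = Y / (1 + k_d·θ_c) = 0.365 / (1 + 0.117 × 6.27) = 0.365 / 1.734 = 0.2105 g VSS/g bCOD.
Mass of bCOD removed per day: Q(S₀ − S) = 1150 × 1748 g/m³ = 2011 kg/d.
P_X = Y_obs · Q(S₀ − S) = 0.2105 × 2011 = 423.4 kg VSS/d.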